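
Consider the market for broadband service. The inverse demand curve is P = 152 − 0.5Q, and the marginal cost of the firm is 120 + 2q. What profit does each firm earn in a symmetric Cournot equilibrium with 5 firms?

π_i = 61.44

In a 5-firm Cournot equilibrium, symmetry and the first-order condition give q = (152 − 120)/(5) = 6.4. So Q = 32 and P = 136.
Each firm's profit = 136·6.4 − (120·6.4 + ½·2·6.4²) = 61.44.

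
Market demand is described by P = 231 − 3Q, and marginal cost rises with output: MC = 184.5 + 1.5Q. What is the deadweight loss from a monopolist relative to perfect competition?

DWL = 38.44

Under competition P = MC: 231 − 3Q = 184.5 + 1.5Q ⇒ Q = 31/3, P = 200.
A monopolist chooses Q where MR = MC. MR = 231 − 6Q; setting this equal to 184.5 + 1.5Q gives Q = 6.2 and P = 212.4.
CS = ½·(231 − 200)·31/3 = 961/6; PS = (200·31/3 − 184.5·31/3 − ½·1.5·(31/3)²) = 961/12; TS = 240.25.
CS = ½·(231 − 212.4)·6.2 = 57.66; PS = (212.4·6.2 − 184.5·6.2 − ½·1.5·6.2²) = 144.15; TS = 201.81.
DWL = 240.25 − 201.81 = 38.44.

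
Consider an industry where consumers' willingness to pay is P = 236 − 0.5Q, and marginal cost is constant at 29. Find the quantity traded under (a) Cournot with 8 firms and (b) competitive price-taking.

Cournot: Q = 368; Competition: Q = 414

In a 8-firm Cournot equilibrium, symmetry and the first-order condition give q = (236 − 29)/(4.5) = 46. So Q = 368 and P = 52.
Competitive firms price at marginal cost: P = 29, giving Q = 414.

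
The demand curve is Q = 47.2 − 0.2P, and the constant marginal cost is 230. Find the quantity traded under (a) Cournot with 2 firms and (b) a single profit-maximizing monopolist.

Inverting demand: P = 236 − 5Q.
With 2 symmetric Cournot firms, each firm's FOC gives 236 − 15q = 230, so q = 0.4, Q = 2·0.4 = 0.8, and P = 232.
A monopolist chooses Q where MR = MC. MR = 236 − 10Q; setting this equal to 230 gives Q = 0.6 and P = 233.

Cournot: Q = 0.8; Monopoly: Q = 0.6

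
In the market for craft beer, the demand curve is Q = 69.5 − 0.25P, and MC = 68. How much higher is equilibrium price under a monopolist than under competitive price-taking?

Equilibrium price rises by 105

Inverting demand: P = 278 − 4Q.
Under competition P = MC = 68, so Q = (278 − 68)/4 = 52.5.
The monopolist equates marginal revenue to marginal cost: 278 − 8Q = 68, so Q = 26.25. From demand, P = 173.
Change in equilibrium price: 173 − 68 = 105.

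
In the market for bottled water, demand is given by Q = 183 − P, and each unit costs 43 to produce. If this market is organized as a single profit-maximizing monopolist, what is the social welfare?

TS = 7350

Inverting demand: P = 183 − Q.
The monopolist equates marginal revenue to marginal cost: 183 − 2Q = 43, so Q = 70. From demand, P = 113.
CS = ½·(183 − 113)·70 = 2450; PS = (113 − 43)·70 = 4900; TS = 7350.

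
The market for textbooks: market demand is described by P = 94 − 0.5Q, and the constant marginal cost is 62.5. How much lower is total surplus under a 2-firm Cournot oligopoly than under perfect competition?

Competitive firms price at marginal cost: P = 62.5, giving Q = 63.
CS = ½·(94 − 62.5)·63 = 992.25; PS = (62.5 − 62.5)·63 = 0; TS = 992.25.
In a 2-firm Cournot equilibrium, symmetry and the first-order condition give q = (94 − 62.5)/(1.5) = 21. So Q = 42 and P = 73.
CS = ½·(94 − 73)·42 = 441; PS = (73 − 62.5)·42 = 441; TS = 882.
Change in total surplus: 882 − 992.25 = −110.25.

TS falls by 110.25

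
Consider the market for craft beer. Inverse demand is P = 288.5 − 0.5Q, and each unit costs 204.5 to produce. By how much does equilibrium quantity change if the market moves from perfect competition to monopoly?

Q falls by 84

Perfect competition: P = MC = 204.5, so 288.5 − 0.5Q = 204.5 and Q = 168.
The monopolist equates marginal revenue to marginal cost: 288.5 − Q = 204.5, so Q = 84. From demand, P = 246.5.
Change in equilibrium quantity: 84 − 168 = −84.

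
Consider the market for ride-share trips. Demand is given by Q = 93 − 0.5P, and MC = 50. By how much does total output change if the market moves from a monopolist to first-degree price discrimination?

Q rises by 34

Inverting demand: P = 186 − 2Q.
Monopoly sets MR = MC: 186 − 4Q = 50 ⇒ Q = 34, P = 186 − 2·34 = 118.
A perfectly discriminating monopolist sells every unit with P(Q) ≥ MC(Q), so output equals the competitive quantity Q = 68. Each buyer pays their reservation price, so CS = 0 and the firm captures all surplus.
Change in total output: 68 − 34 = 34.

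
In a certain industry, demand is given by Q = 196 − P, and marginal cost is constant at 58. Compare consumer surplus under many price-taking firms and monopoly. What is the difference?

Inverting demand: P = 196 − Q.
Under competition P = MC = 58, so Q = (196 − 58)/1 = 138.
CS = ½·(196 − 58)·138 = 9522.
Monopoly sets MR = MC: 196 − 2Q = 58 ⇒ Q = 69, P = 196 − 69 = 127.
CS = ½·(196 − 127)·69 = 2380.5.
Change in consumer surplus: 2380.5 − 9522 = −7141.5.

Consumer surplus falls by 7141.5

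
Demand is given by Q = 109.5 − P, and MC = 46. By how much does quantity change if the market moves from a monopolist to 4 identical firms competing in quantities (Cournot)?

Inverting demand: P = 109.5 − Q.
Monopoly sets MR = MC: 109.5 − 2Q = 46 ⇒ Q = 31.75, P = 109.5 − 31.75 = 77.75.
Cournot with 4 identical firms: the symmetric best-response condition is 109.5 − 5q = 46. Each firm produces q = 12.7, total output Q = 50.8, price P = 58.7.
Change in quantity: 50.8 − 31.75 = 19.05.

Q rises by 19.05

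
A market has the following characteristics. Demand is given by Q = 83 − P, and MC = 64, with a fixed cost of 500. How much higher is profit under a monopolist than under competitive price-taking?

Inverting demand: P = 83 − Q.
Perfect competition: P = MC = 64, so 83 − Q = 64 and Q = 19.
Profit = (64 − 64)·19 − 500 = −500.
Monopoly sets MR = MC: 83 − 2Q = 64 ⇒ Q = 9.5, P = 83 − 9.5 = 73.5.
Profit = (73.5 − 64)·9.5 − 500 = −409.75.
Change in profit: −409.75 − −500 = 90.25.

Profit rises by 90.25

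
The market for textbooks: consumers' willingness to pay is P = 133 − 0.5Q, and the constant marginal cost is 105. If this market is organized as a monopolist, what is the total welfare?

A monopolist chooses Q where MR = MC. MR = 133 − Q; setting this equal to 105 gives Q = 28 and P = 119.
CS = ½·(133 − 119)·28 = 196; PS = (119 − 105)·28 = 392; TS = 588.

TS = 588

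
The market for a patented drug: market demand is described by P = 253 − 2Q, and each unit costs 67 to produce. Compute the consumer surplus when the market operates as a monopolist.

Monopoly sets MR = MC: 253 − 4Q = 67 ⇒ Q = 46.5, P = 253 − 2·46.5 = 160.
CS = ½·(253 − 160)·46.5 = 2162.25.

CS = 2162.25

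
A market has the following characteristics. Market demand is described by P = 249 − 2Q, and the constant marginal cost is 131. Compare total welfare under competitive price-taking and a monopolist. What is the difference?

Total welfare falls by 870.25

Perfect competition: P = MC = 131, so 249 − 2Q = 131 and Q = 59.
CS = ½·(249 − 131)·59 = 3481; PS = (131 − 131)·59 = 0; TS = 3481.
A monopolist chooses Q where MR = MC. MR = 249 − 4Q; setting this equal to 131 gives Q = 29.5 and P = 190.
CS = ½·(249 − 190)·29.5 = 870.25; PS = (190 − 131)·29.5 = 1740.5; TS = 2610.75.
Change in total welfare: 2610.75 − 3481 = −870.25.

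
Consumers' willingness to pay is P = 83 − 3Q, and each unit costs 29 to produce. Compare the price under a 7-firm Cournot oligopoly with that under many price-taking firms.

Cournot: P = 35.75; Competition: P = 29

Cournot with 7 identical firms: the symmetric best-response condition is 83 − 24q = 29. Each firm produces q = 2.25, total output Q = 15.75, price P = 35.75.
Under competition P = MC = 29, so Q = (83 − 29)/3 = 18.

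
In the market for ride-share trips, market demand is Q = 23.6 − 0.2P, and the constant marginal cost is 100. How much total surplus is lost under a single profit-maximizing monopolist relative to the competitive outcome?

Inverting demand: P = 118 − 5Q.
Perfect competition: P = MC = 100, so 118 − 5Q = 100 and Q = 3.6.
Monopoly sets MR = MC: 118 − 10Q = 100 ⇒ Q = 1.8, P = 118 − 5·1.8 = 109.
DWL is the triangle between Q = 1.8 and Q = 3.6: ½·(3.6 − 1.8)·(109 − 100) = 8.1.

DWL = 8.1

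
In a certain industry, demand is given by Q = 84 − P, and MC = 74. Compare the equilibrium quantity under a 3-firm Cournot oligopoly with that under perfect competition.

Inverting demand: P = 84 − Q.
In a 3-firm Cournot equilibrium, symmetry and the first-order condition give q = (84 − 74)/(4) = 2.5. So Q = 7.5 and P = 76.5.
Competitive firms price at marginal cost: P = 74, giving Q = 10.

Cournot: Q = 7.5; Competition: Q = 10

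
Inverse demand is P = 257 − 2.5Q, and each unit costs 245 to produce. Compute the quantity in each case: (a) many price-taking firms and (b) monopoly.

Perfect competition: P = MC = 245, so 257 − 2.5Q = 245 and Q = 4.8.
A monopolist chooses Q where MR = MC. MR = 257 − 5Q; setting this equal to 245 gives Q = 2.4 and P = 251.

Competition: Q = 4.8; Monopoly: Q = 2.4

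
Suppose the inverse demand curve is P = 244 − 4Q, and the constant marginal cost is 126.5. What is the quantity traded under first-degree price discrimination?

Q = 29.375

With perfect price discrimination, output is the efficient level Q = 29.375 (where demand meets MC), but every buyer pays their willingness to pay: CS = 0 and PS = total surplus.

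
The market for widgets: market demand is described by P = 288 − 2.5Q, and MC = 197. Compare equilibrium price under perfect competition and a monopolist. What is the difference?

Perfect competition: P = MC = 197, so 288 − 2.5Q = 197 and Q = 36.4.
A monopolist chooses Q where MR = MC. MR = 288 − 5Q; setting this equal to 197 gives Q = 18.2 and P = 242.5.
Change in equilibrium price: 242.5 − 197 = 45.5.

Equilibrium price rises by 45.5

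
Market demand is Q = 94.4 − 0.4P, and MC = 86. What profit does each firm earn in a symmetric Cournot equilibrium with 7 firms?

π_i = 140.625

Inverting demand: P = 236 − 2.5Q.
With 7 symmetric Cournot firms, each firm's FOC gives 236 − 20q = 86, so q = 7.5, Q = 7·7.5 = 52.5, and P = 104.75.
Each firm's profit = (104.75 − 86)·7.5 = 140.625.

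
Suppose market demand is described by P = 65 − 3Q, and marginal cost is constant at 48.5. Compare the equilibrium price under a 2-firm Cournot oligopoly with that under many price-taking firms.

With 2 symmetric Cournot firms, each firm's FOC gives 65 − 9q = 48.5, so q = 11/6, Q = 2·11/6 = 11/3, and P = 54.
Perfect competition: P = MC = 48.5, so 65 − 3Q = 48.5 and Q = 5.5.

Cournot: P = 54; Competition: P = 48.5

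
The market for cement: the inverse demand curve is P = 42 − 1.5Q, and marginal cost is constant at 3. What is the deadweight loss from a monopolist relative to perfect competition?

Competitive firms price at marginal cost: P = 3, giving Q = 26.
Monopoly sets MR = MC: 42 − 3Q = 3 ⇒ Q = 13, P = 42 − 1.5·13 = 22.5.
DWL is the triangle between Q = 13 and Q = 26: ½·(26 − 13)·(22.5 − 3) = 126.75.

DWL = 126.75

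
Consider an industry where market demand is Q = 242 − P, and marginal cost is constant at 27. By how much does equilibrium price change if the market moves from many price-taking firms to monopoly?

Inverting demand: P = 242 − Q.
Under competition P = MC = 27, so Q = (242 − 27)/1 = 215.
Monopoly sets MR = MC: 242 − 2Q = 27 ⇒ Q = 107.5, P = 242 − 107.5 = 134.5.
Change in equilibrium price: 134.5 − 27 = 107.5.

P rises by 107.5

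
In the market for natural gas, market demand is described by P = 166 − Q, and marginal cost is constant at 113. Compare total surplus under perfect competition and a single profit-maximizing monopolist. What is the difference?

Total surplus falls by 351.125

Competitive firms price at marginal cost: P = 113, giving Q = 53.
CS = ½·(166 − 113)·53 = 1404.5; PS = (113 − 113)·53 = 0; TS = 1404.5.
Monopoly sets MR = MC: 166 − 2Q = 113 ⇒ Q = 26.5, P = 166 − 26.5 = 139.5.
CS = ½·(166 − 139.5)·26.5 = 351.125; PS = (139.5 − 113)·26.5 = 702.25; TS = 1053.375.
Change in total surplus: 1053.375 − 1404.5 = −351.125.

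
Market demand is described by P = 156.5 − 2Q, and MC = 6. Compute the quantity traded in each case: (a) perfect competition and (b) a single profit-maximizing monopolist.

Competition: Q = 75.25; Monopoly: Q = 37.625

Under competition P = MC = 6, so Q = (156.5 − 6)/2 = 75.25.
The monopolist equates marginal revenue to marginal cost: 156.5 − 4Q = 6, so Q = 37.625. From demand, P = 81.25.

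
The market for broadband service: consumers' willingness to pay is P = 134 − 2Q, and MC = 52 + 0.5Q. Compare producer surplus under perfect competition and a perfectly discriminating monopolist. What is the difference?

PS rises by 1075.84

Competitive equilibrium sets price equal to marginal cost: 134 − 2Q = 52 + 0.5Q, so Q = 32.8 and P = 68.4.
PS = P·Q − VC(Q) = 68.4·32.8 − (52·32.8 + ½·0.5·32.8²) = 268.96.
With perfect price discrimination, output is the efficient level Q = 32.8 (where demand meets MC), but every buyer pays their willingness to pay: CS = 0 and PS = total surplus.
PS = ½·(134 − 52)·32.8 = 1344.8.
Change in producer surplus: 1344.8 − 268.96 = 1075.84.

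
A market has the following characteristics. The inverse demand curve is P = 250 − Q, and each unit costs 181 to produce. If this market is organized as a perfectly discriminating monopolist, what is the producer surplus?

A perfectly discriminating monopolist sells every unit with P(Q) ≥ MC(Q), so output equals the competitive quantity Q = 69. Each buyer pays their reservation price, so CS = 0 and the firm captures all surplus.
PS = ½·(250 − 181)·69 = 2380.5.

PS = 2380.5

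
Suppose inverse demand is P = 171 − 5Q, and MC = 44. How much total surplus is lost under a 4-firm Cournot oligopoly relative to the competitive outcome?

DWL = 64.516

Competitive firms price at marginal cost: P = 44, giving Q = 25.4.
Cournot with 4 identical firms: the symmetric best-response condition is 171 − 25q = 44. Each firm produces q = 5.08, total output Q = 20.32, price P = 69.4.
DWL is the triangle between Q = 20.32 and Q = 25.4: ½·(25.4 − 20.32)·(69.4 − 44) = 64.516.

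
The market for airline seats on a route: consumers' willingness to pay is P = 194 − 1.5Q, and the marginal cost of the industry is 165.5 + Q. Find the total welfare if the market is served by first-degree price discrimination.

TS = 162.45

Under first-degree price discrimination the firm charges each unit its demand price and produces up to where P = MC, i.e. Q = 11.4. Consumer surplus is zero; producer surplus equals total surplus.
TS = 162.45 (equal to competitive TS).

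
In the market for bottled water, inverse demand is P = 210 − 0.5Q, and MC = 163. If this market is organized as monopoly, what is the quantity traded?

Monopoly sets MR = MC: 210 − Q = 163 ⇒ Q = 47, P = 210 − 0.5·47 = 186.5.

Q = 47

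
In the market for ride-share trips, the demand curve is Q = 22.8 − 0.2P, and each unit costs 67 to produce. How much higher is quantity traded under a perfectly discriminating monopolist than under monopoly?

Q rises by 4.7

Inverting demand: P = 114 − 5Q.
The monopolist equates marginal revenue to marginal cost: 114 − 10Q = 67, so Q = 4.7. From demand, P = 90.5.
Under first-degree price discrimination the firm charges each unit its demand price and produces up to where P = MC, i.e. Q = 9.4. Consumer surplus is zero; producer surplus equals total surplus.
Change in quantity traded: 9.4 − 4.7 = 4.7.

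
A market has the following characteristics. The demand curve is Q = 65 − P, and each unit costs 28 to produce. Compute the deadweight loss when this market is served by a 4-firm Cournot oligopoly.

Inverting demand: P = 65 − Q.
Under competition P = MC = 28, so Q = (65 − 28)/1 = 37.
Cournot with 4 identical firms: the symmetric best-response condition is 65 − 5q = 28. Each firm produces q = 7.4, total output Q = 29.6, price P = 35.4.
DWL is the triangle between Q = 29.6 and Q = 37: ½·(37 − 29.6)·(35.4 − 28) = 27.38.

DWL = 27.38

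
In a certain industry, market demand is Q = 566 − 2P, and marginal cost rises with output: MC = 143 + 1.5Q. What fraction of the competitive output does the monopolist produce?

Inverting demand: P = 283 − 0.5Q.
A monopolist chooses Q where MR = MC. MR = 283 − Q; setting this equal to 143 + 1.5Q gives Q = 56 and P = 255.
Under competition P = MC: 283 − 0.5Q = 143 + 1.5Q ⇒ Q = 70, P = 248.
Ratio Q_m/Q_c = 56/70 = 0.8.

Q_m/Q_c = 0.8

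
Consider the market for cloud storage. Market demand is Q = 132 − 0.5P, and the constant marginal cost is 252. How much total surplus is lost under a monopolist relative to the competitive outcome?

Inverting demand: P = 264 − 2Q.
Competitive firms price at marginal cost: P = 252, giving Q = 6.
The monopolist equates marginal revenue to marginal cost: 264 − 4Q = 252, so Q = 3. From demand, P = 258.
DWL is the triangle between Q = 3 and Q = 6: ½·(6 − 3)·(258 − 252) = 9.

DWL = 9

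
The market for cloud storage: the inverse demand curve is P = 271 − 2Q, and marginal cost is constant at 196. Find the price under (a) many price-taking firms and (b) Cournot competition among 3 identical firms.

Competition: P = 196; Cournot: P = 214.75

Competitive firms price at marginal cost: P = 196, giving Q = 37.5.
Cournot with 3 identical firms: the symmetric best-response condition is 271 − 8q = 196. Each firm produces q = 9.375, total output Q = 28.125, price P = 214.75.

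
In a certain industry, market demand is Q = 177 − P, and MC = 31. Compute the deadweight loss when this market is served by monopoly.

Inverting demand: P = 177 − Q.
Competitive firms price at marginal cost: P = 31, giving Q = 146.
The monopolist equates marginal revenue to marginal cost: 177 − 2Q = 31, so Q = 73. From demand, P = 104.
DWL is the triangle between Q = 73 and Q = 146: ½·(146 − 73)·(104 − 31) = 2664.5.

DWL = 2664.5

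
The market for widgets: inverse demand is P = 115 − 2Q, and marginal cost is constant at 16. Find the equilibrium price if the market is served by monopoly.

P = 65.5

A monopolist chooses Q where MR = MC. MR = 115 − 4Q; setting this equal to 16 gives Q = 24.75 and P = 65.5.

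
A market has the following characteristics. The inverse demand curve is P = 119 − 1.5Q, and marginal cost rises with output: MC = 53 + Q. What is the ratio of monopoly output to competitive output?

Monopoly sets MR = MC: 119 − 3Q = 53 + Q ⇒ Q = 16.5, P = 119 − 1.5·16.5 = 94.25.
Competitive equilibrium sets price equal to marginal cost: 119 − 1.5Q = 53 + Q, so Q = 26.4 and P = 79.4.
Ratio Q_m/Q_c = 16.5/26.4 = 0.625.

Q_m/Q_c = 0.625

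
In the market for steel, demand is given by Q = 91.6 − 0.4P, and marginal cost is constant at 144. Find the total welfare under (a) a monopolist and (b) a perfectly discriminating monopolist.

Inverting demand: P = 229 − 2.5Q.
Monopoly sets MR = MC: 229 − 5Q = 144 ⇒ Q = 17, P = 229 − 2.5·17 = 186.5.
CS = ½·(229 − 186.5)·17 = 361.25; PS = (186.5 − 144)·17 = 722.5; TS = 1083.75.
Under first-degree price discrimination the firm charges each unit its demand price and produces up to where P = MC, i.e. Q = 34. Consumer surplus is zero; producer surplus equals total surplus.
TS = 1445 (equal to competitive TS).

Monopoly: TS = 1083.75; Perfect PD: TS = 1445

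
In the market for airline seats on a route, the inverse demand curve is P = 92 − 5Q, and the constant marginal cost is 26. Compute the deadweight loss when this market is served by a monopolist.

DWL = 108.9

Under competition P = MC = 26, so Q = (92 − 26)/5 = 13.2.
The monopolist equates marginal revenue to marginal cost: 92 − 10Q = 26, so Q = 6.6. From demand, P = 59.
DWL is the triangle between Q = 6.6 and Q = 13.2: ½·(13.2 − 6.6)·(59 − 26) = 108.9.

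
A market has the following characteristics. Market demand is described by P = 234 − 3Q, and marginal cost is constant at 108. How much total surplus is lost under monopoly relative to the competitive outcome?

DWL = 661.5

Competitive firms price at marginal cost: P = 108, giving Q = 42.
A monopolist chooses Q where MR = MC. MR = 234 − 6Q; setting this equal to 108 gives Q = 21 and P = 171.
DWL is the triangle between Q = 21 and Q = 42: ½·(42 − 21)·(171 − 108) = 661.5.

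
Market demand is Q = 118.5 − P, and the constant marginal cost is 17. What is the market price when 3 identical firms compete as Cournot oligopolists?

P = 42.375

Inverting demand: P = 118.5 − Q.
In a 3-firm Cournot equilibrium, symmetry and the first-order condition give q = (118.5 − 17)/(4) = 25.375. So Q = 76.125 and P = 42.375.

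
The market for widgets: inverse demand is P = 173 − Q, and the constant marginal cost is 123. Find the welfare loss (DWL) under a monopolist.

Competitive firms price at marginal cost: P = 123, giving Q = 50.
The monopolist equates marginal revenue to marginal cost: 173 − 2Q = 123, so Q = 25. From demand, P = 148.
DWL is the triangle between Q = 25 and Q = 50: ½·(50 − 25)·(148 − 123) = 312.5.

DWL = 312.5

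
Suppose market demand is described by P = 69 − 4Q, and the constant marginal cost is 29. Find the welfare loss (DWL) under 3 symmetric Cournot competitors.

Perfect competition: P = MC = 29, so 69 − 4Q = 29 and Q = 10.
With 3 symmetric Cournot firms, each firm's FOC gives 69 − 16q = 29, so q = 2.5, Q = 3·2.5 = 7.5, and P = 39.
DWL is the triangle between Q = 7.5 and Q = 10: ½·(10 − 7.5)·(39 − 29) = 12.5.

DWL = 12.5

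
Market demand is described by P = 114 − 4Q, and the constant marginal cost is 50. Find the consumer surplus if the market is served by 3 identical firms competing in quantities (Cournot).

CS = 288

With 3 symmetric Cournot firms, each firm's FOC gives 114 − 16q = 50, so q = 4, Q = 3·4 = 12, and P = 66.
CS = ½·(114 − 66)·12 = 288.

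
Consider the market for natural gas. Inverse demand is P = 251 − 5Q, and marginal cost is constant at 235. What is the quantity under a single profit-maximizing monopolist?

A monopolist chooses Q where MR = MC. MR = 251 − 10Q; setting this equal to 235 gives Q = 1.6 and P = 243.

Q = 1.6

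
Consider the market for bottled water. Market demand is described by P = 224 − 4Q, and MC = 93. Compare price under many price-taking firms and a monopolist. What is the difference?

Under competition P = MC = 93, so Q = (224 − 93)/4 = 32.75.
Monopoly sets MR = MC: 224 − 8Q = 93 ⇒ Q = 16.375, P = 224 − 4·16.375 = 158.5.
Change in price: 158.5 − 93 = 65.5.

Price rises by 65.5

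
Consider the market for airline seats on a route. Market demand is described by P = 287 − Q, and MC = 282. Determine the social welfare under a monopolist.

Monopoly sets MR = MC: 287 − 2Q = 282 ⇒ Q = 2.5, P = 287 − 2.5 = 284.5.
CS = ½·(287 − 284.5)·2.5 = 3.125; PS = (284.5 − 282)·2.5 = 6.25; TS = 9.375.

TS = 9.375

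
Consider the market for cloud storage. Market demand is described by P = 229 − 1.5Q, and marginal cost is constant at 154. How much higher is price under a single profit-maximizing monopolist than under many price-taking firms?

P rises by 37.5

Perfect competition: P = MC = 154, so 229 − 1.5Q = 154 and Q = 50.
Monopoly sets MR = MC: 229 − 3Q = 154 ⇒ Q = 25, P = 229 − 1.5·25 = 191.5.
Change in price: 191.5 − 154 = 37.5.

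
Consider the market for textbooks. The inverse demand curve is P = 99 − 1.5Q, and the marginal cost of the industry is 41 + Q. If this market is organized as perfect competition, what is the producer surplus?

PS = 269.12

Competitive equilibrium sets price equal to marginal cost: 99 − 1.5Q = 41 + Q, so Q = 23.2 and P = 64.2.
PS = P·Q − VC(Q) = 64.2·23.2 − (41·23.2 + ½·1·23.2²) = 269.12.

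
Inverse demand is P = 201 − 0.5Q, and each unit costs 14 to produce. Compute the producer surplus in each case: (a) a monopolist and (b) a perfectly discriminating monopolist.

A monopolist chooses Q where MR = MC. MR = 201 − Q; setting this equal to 14 gives Q = 187 and P = 107.5.
PS = (107.5 − 14)·187 = 17484.5.
A perfectly discriminating monopolist sells every unit with P(Q) ≥ MC(Q), so output equals the competitive quantity Q = 374. Each buyer pays their reservation price, so CS = 0 and the firm captures all surplus.
PS = ½·(201 − 14)·374 = 34969.

Monopoly: PS = 17484.5; Perfect PD: PS = 34969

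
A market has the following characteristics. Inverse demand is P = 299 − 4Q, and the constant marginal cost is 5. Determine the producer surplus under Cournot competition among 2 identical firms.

With 2 symmetric Cournot firms, each firm's FOC gives 299 − 12q = 5, so q = 24.5, Q = 2·24.5 = 49, and P = 103.
PS = (103 − 5)·49 = 4802.

PS = 4802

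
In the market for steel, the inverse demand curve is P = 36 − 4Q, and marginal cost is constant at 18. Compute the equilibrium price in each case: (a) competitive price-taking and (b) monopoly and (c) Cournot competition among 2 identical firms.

Under competition P = MC = 18, so Q = (36 − 18)/4 = 4.5.
The monopolist equates marginal revenue to marginal cost: 36 − 8Q = 18, so Q = 2.25. From demand, P = 27.
In a 2-firm Cournot equilibrium, symmetry and the first-order condition give q = (36 − 18)/(12) = 1.5. So Q = 3 and P = 24.

Competition: P = 18; Monopoly: P = 27; Cournot: P = 24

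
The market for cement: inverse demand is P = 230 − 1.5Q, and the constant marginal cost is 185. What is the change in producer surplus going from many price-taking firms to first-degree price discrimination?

Perfect competition: P = MC = 185, so 230 − 1.5Q = 185 and Q = 30.
PS = (185 − 185)·30 = 0.
With perfect price discrimination, output is the efficient level Q = 30 (where demand meets MC), but every buyer pays their willingness to pay: CS = 0 and PS = total surplus.
PS = ½·(230 − 185)·30 = 675.
Change in producer surplus: 675 − 0 = 675.

Producer surplus rises by 675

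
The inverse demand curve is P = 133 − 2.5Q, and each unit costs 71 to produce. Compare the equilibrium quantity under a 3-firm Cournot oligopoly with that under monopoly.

With 3 symmetric Cournot firms, each firm's FOC gives 133 − 10q = 71, so q = 6.2, Q = 3·6.2 = 18.6, and P = 86.5.
A monopolist chooses Q where MR = MC. MR = 133 − 5Q; setting this equal to 71 gives Q = 12.4 and P = 102.

Cournot: Q = 18.6; Monopoly: Q = 12.4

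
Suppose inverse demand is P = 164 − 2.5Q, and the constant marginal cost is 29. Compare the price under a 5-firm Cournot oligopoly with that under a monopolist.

Cournot: P = 51.5; Monopoly: P = 96.5

With 5 symmetric Cournot firms, each firm's FOC gives 164 − 15q = 29, so q = 9, Q = 5·9 = 45, and P = 51.5.
Monopoly sets MR = MC: 164 − 5Q = 29 ⇒ Q = 27, P = 164 − 2.5·27 = 96.5.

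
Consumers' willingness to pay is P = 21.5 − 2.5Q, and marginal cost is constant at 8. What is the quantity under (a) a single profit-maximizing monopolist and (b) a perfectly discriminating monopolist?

Monopoly: Q = 2.7; Perfect PD: Q = 5.4

A monopolist chooses Q where MR = MC. MR = 21.5 − 5Q; setting this equal to 8 gives Q = 2.7 and P = 14.75.
With perfect price discrimination, output is the efficient level Q = 5.4 (where demand meets MC), but every buyer pays their willingness to pay: CS = 0 and PS = total surplus.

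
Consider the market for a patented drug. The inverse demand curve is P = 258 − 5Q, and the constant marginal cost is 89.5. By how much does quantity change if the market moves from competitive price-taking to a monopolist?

Q falls by 16.85

Perfect competition: P = MC = 89.5, so 258 − 5Q = 89.5 and Q = 33.7.
Monopoly sets MR = MC: 258 − 10Q = 89.5 ⇒ Q = 16.85, P = 258 − 5·16.85 = 173.75.
Change in quantity: 16.85 − 33.7 = −16.85.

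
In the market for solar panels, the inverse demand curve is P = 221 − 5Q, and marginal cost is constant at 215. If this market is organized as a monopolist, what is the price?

Monopoly sets MR = MC: 221 − 10Q = 215 ⇒ Q = 0.6, P = 221 − 5·0.6 = 218.

P = 218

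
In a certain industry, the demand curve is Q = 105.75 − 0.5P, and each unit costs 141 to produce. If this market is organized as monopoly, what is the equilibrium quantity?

Q = 17.625

Inverting demand: P = 211.5 − 2Q.
Monopoly sets MR = MC: 211.5 − 4Q = 141 ⇒ Q = 17.625, P = 211.5 − 2·17.625 = 176.25.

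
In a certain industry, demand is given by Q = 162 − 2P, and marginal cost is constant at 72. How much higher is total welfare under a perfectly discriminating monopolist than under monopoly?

Inverting demand: P = 81 − 0.5Q.
Monopoly sets MR = MC: 81 − Q = 72 ⇒ Q = 9, P = 81 − 0.5·9 = 76.5.
CS = ½·(81 − 76.5)·9 = 20.25; PS = (76.5 − 72)·9 = 40.5; TS = 60.75.
Under first-degree price discrimination the firm charges each unit its demand price and produces up to where P = MC, i.e. Q = 18. Consumer surplus is zero; producer surplus equals total surplus.
TS = 81 (equal to competitive TS).
Change in total welfare: 81 − 60.75 = 20.25.

Total welfare rises by 20.25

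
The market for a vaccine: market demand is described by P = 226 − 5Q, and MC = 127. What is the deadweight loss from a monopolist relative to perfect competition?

Under competition P = MC = 127, so Q = (226 − 127)/5 = 19.8.
The monopolist equates marginal revenue to marginal cost: 226 − 10Q = 127, so Q = 9.9. From demand, P = 176.5.
DWL is the triangle between Q = 9.9 and Q = 19.8: ½·(19.8 − 9.9)·(176.5 − 127) = 245.025.

DWL = 245.025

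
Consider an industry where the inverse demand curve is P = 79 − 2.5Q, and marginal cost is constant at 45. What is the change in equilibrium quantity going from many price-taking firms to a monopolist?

Q falls by 6.8

Competitive firms price at marginal cost: P = 45, giving Q = 13.6.
A monopolist chooses Q where MR = MC. MR = 79 − 5Q; setting this equal to 45 gives Q = 6.8 and P = 62.
Change in equilibrium quantity: 6.8 − 13.6 = −6.8.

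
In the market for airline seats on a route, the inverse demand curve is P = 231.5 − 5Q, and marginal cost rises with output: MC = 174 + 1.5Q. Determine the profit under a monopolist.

Monopoly sets MR = MC: 231.5 − 10Q = 174 + 1.5Q ⇒ Q = 5, P = 231.5 − 5·5 = 206.5.
Profit = 206.5·5 − (174·5 + ½·1.5·5²) = 143.75.

Profit = 143.75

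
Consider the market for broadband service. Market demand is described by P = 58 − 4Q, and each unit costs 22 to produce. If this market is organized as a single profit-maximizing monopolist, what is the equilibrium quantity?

Q = 4.5

A monopolist chooses Q where MR = MC. MR = 58 − 8Q; setting this equal to 22 gives Q = 4.5 and P = 40.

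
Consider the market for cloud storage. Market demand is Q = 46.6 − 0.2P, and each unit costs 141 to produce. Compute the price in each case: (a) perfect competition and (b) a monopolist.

Inverting demand: P = 233 − 5Q.
Under competition P = MC = 141, so Q = (233 − 141)/5 = 18.4.
Monopoly sets MR = MC: 233 − 10Q = 141 ⇒ Q = 9.2, P = 233 − 5·9.2 = 187.

Competition: P = 141; Monopoly: P = 187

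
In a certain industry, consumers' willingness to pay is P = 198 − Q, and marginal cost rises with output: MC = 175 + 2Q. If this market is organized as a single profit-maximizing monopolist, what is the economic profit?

Monopoly sets MR = MC: 198 − 2Q = 175 + 2Q ⇒ Q = 5.75, P = 198 − 5.75 = 192.25.
Profit = 192.25·5.75 − (175·5.75 + ½·2·5.75²) = 66.125.

Profit = 66.125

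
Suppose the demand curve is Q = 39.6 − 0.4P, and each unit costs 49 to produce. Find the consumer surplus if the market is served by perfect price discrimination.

CS = 0

Inverting demand: P = 99 − 2.5Q.
With perfect price discrimination, output is the efficient level Q = 20 (where demand meets MC), but every buyer pays their willingness to pay: CS = 0 and PS = total surplus.
CS = 0.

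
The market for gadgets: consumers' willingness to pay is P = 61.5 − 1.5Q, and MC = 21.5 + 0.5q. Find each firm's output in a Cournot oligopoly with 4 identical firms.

With 4 symmetric Cournot firms, each firm's FOC gives 61.5 − 7.5q = 21.5 + 0.5q, so q = 5, Q = 4·5 = 20, and P = 31.5.

q_i = 5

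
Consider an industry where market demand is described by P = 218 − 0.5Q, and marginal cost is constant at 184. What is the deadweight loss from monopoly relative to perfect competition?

DWL = 289

Under competition P = MC = 184, so Q = (218 − 184)/0.5 = 68.
Monopoly sets MR = MC: 218 − Q = 184 ⇒ Q = 34, P = 218 − 0.5·34 = 201.
DWL is the triangle between Q = 34 and Q = 68: ½·(68 − 34)·(201 − 184) = 289.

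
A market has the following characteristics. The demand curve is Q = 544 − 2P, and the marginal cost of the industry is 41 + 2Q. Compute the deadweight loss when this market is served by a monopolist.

Inverting demand: P = 272 − 0.5Q.
Under competition P = MC: 272 − 0.5Q = 41 + 2Q ⇒ Q = 92.4, P = 225.8.
The monopolist equates marginal revenue to marginal cost: 272 − Q = 41 + 2Q, so Q = 77. From demand, P = 233.5.
CS = ½·(272 − 225.8)·92.4 = 2134.44; PS = (225.8·92.4 − 41·92.4 − ½·2·92.4²) = 8537.76; TS = 10672.2.
CS = ½·(272 − 233.5)·77 = 1482.25; PS = (233.5·77 − 41·77 − ½·2·77²) = 8893.5; TS = 10375.75.
DWL = 10672.2 − 10375.75 = 296.45.

DWL = 296.45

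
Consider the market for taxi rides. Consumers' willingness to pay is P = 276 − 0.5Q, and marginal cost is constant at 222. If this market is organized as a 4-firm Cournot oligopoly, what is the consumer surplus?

In a 4-firm Cournot equilibrium, symmetry and the first-order condition give q = (276 − 222)/(2.5) = 21.6. So Q = 86.4 and P = 232.8.
CS = ½·(276 − 232.8)·86.4 = 1866.24.

CS = 1866.24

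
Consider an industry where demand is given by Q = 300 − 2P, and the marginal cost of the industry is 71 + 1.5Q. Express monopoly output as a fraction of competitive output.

Q_m/Q_c = 0.8

Inverting demand: P = 150 − 0.5Q.
Monopoly sets MR = MC: 150 − Q = 71 + 1.5Q ⇒ Q = 31.6, P = 150 − 0.5·31.6 = 134.2.
Competitive equilibrium sets price equal to marginal cost: 150 − 0.5Q = 71 + 1.5Q, so Q = 39.5 and P = 130.25.
Ratio Q_m/Q_c = 31.6/39.5 = 0.8.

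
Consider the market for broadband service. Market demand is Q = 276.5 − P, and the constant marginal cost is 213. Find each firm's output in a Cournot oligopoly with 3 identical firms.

Inverting demand: P = 276.5 − Q.
With 3 symmetric Cournot firms, each firm's FOC gives 276.5 − 4q = 213, so q = 15.875, Q = 3·15.875 = 47.625, and P = 228.875.

q_i = 15.875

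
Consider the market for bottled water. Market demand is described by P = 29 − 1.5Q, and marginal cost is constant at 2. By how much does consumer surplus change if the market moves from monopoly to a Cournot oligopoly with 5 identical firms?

A monopolist chooses Q where MR = MC. MR = 29 − 3Q; setting this equal to 2 gives Q = 9 and P = 15.5.
CS = ½·(29 − 15.5)·9 = 60.75.
Cournot with 5 identical firms: the symmetric best-response condition is 29 − 9q = 2. Each firm produces q = 3, total output Q = 15, price P = 6.5.
CS = ½·(29 − 6.5)·15 = 168.75.
Change in consumer surplus: 168.75 − 60.75 = 108.

Consumer surplus rises by 108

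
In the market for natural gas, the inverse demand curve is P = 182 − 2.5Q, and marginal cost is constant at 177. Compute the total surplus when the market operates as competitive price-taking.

Under competition P = MC = 177, so Q = (182 − 177)/2.5 = 2.
CS = ½·(182 − 177)·2 = 5; PS = (177 − 177)·2 = 0; TS = 5.

TS = 5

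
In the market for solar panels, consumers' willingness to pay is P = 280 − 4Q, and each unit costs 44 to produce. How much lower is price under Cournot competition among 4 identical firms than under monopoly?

Price falls by 70.8

Monopoly sets MR = MC: 280 − 8Q = 44 ⇒ Q = 29.5, P = 280 − 4·29.5 = 162.
Cournot with 4 identical firms: the symmetric best-response condition is 280 − 20q = 44. Each firm produces q = 11.8, total output Q = 47.2, price P = 91.2.
Change in price: 91.2 − 162 = −70.8.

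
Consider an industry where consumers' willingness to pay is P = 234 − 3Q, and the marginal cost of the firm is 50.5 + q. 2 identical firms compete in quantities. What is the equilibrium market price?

Cournot with 2 identical firms: the symmetric best-response condition is 234 − 9q = 50.5 + q. Each firm produces q = 18.35, total output Q = 36.7, price P = 123.9.

P = 123.9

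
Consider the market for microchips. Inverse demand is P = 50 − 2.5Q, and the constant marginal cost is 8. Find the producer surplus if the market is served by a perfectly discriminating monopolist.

A perfectly discriminating monopolist sells every unit with P(Q) ≥ MC(Q), so output equals the competitive quantity Q = 16.8. Each buyer pays their reservation price, so CS = 0 and the firm captures all surplus.
PS = ½·(50 − 8)·16.8 = 352.8.

PS = 352.8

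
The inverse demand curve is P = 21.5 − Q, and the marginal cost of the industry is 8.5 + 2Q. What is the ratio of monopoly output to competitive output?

A monopolist chooses Q where MR = MC. MR = 21.5 − 2Q; setting this equal to 8.5 + 2Q gives Q = 3.25 and P = 18.25.
Under competition P = MC: 21.5 − Q = 8.5 + 2Q ⇒ Q = 13/3, P = 103/6.
Ratio Q_m/Q_c = 3.25/(13/3) = 0.75.

Q_m/Q_c = 0.75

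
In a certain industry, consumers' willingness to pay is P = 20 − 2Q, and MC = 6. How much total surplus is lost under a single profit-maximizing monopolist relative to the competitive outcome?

Perfect competition: P = MC = 6, so 20 − 2Q = 6 and Q = 7.
Monopoly sets MR = MC: 20 − 4Q = 6 ⇒ Q = 3.5, P = 20 − 2·3.5 = 13.
DWL is the triangle between Q = 3.5 and Q = 7: ½·(7 − 3.5)·(13 − 6) = 12.25.

DWL = 12.25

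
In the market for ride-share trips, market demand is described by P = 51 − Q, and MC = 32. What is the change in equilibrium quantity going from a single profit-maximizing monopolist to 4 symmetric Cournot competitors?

Monopoly sets MR = MC: 51 − 2Q = 32 ⇒ Q = 9.5, P = 51 − 9.5 = 41.5.
In a 4-firm Cournot equilibrium, symmetry and the first-order condition give q = (51 − 32)/(5) = 3.8. So Q = 15.2 and P = 35.8.
Change in equilibrium quantity: 15.2 − 9.5 = 5.7.

Q rises by 5.7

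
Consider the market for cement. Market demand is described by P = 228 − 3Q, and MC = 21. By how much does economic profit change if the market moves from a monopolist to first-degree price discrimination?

The monopolist equates marginal revenue to marginal cost: 228 − 6Q = 21, so Q = 34.5. From demand, P = 124.5.
Profit = (124.5 − 21)·34.5 = 3570.75.
Under first-degree price discrimination the firm charges each unit its demand price and produces up to where P = MC, i.e. Q = 69. Consumer surplus is zero; producer surplus equals total surplus.
PS equals the full surplus area, 7141.5. Profit = 7141.5 = 7141.5.
Change in economic profit: 7141.5 − 3570.75 = 3570.75.

π rises by 3570.75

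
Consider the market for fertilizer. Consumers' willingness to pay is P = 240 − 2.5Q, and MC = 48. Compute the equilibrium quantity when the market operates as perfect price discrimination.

Under first-degree price discrimination the firm charges each unit its demand price and produces up to where P = MC, i.e. Q = 76.8. Consumer surplus is zero; producer surplus equals total surplus.

Q = 76.8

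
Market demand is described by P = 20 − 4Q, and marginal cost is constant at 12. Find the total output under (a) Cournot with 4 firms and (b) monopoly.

Cournot with 4 identical firms: the symmetric best-response condition is 20 − 20q = 12. Each firm produces q = 0.4, total output Q = 1.6, price P = 13.6.
A monopolist chooses Q where MR = MC. MR = 20 − 8Q; setting this equal to 12 gives Q = 1 and P = 16.

Cournot: Q = 1.6; Monopoly: Q = 1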